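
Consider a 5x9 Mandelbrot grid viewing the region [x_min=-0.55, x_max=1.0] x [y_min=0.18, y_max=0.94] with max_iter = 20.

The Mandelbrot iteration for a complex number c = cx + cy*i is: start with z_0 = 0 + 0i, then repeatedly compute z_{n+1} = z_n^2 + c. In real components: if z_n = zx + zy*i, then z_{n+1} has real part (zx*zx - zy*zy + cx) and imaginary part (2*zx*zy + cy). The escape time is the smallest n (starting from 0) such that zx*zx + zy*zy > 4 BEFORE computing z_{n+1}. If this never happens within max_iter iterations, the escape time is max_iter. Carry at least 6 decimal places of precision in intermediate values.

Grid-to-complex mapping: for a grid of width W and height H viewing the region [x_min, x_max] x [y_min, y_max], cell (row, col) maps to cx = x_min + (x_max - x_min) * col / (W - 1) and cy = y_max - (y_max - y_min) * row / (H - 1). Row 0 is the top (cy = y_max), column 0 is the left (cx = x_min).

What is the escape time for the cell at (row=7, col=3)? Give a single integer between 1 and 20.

Answer: 4

Derivation:
z_0 = 0 + 0i, c = 0.6125 + 0.2750i
Iter 1: z = 0.6125 + 0.2750i, |z|^2 = 0.4508
Iter 2: z = 0.9120 + 0.6119i, |z|^2 = 1.2062
Iter 3: z = 1.0699 + 1.3911i, |z|^2 = 3.0799
Iter 4: z = -0.1779 + 3.2517i, |z|^2 = 10.6052
Escaped at iteration 4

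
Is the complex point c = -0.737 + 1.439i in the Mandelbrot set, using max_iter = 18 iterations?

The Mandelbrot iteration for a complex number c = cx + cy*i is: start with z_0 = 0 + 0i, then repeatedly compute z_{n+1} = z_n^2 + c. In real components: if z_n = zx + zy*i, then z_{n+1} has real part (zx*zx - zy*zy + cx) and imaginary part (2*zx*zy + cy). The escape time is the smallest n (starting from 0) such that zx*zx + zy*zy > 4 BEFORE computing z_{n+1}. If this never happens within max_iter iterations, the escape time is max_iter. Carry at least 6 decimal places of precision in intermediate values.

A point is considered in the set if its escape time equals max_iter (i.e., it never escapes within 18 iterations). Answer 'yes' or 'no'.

Answer: no

Derivation:
z_0 = 0 + 0i, c = -0.7370 + 1.4390i
Iter 1: z = -0.7370 + 1.4390i, |z|^2 = 2.6139
Iter 2: z = -2.2646 + -0.6821i, |z|^2 = 5.5934
Escaped at iteration 2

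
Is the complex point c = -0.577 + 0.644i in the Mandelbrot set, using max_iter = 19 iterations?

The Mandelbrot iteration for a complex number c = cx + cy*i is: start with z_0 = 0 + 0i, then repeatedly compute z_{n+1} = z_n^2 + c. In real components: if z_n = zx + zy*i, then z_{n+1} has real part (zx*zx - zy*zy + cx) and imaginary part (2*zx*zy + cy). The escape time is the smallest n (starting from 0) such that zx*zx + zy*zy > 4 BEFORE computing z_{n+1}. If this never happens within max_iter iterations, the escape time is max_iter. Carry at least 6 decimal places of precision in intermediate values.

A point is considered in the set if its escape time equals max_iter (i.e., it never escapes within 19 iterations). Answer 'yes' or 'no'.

z_0 = 0 + 0i, c = -0.5770 + 0.6440i
Iter 1: z = -0.5770 + 0.6440i, |z|^2 = 0.7477
Iter 2: z = -0.6588 + -0.0992i, |z|^2 = 0.4439
Iter 3: z = -0.1528 + 0.7747i, |z|^2 = 0.6235
Iter 4: z = -1.1538 + 0.4072i, |z|^2 = 1.4970
Iter 5: z = 0.5883 + -0.2957i, |z|^2 = 0.4336
Iter 6: z = -0.3183 + 0.2960i, |z|^2 = 0.1889
Iter 7: z = -0.5633 + 0.4555i, |z|^2 = 0.5248
Iter 8: z = -0.4672 + 0.1308i, |z|^2 = 0.2354
Iter 9: z = -0.3758 + 0.5218i, |z|^2 = 0.4135
Iter 10: z = -0.7080 + 0.2518i, |z|^2 = 0.5647
Iter 11: z = -0.1391 + 0.2874i, |z|^2 = 0.1020
Iter 12: z = -0.6403 + 0.5640i, |z|^2 = 0.7281
Iter 13: z = -0.4852 + -0.0783i, |z|^2 = 0.2416
Iter 14: z = -0.3477 + 0.7200i, |z|^2 = 0.6392
Iter 15: z = -0.9744 + 0.1433i, |z|^2 = 0.9701
Iter 16: z = 0.3520 + 0.3647i, |z|^2 = 0.2569
Iter 17: z = -0.5861 + 0.9007i, |z|^2 = 1.1548
Iter 18: z = -1.0448 + -0.4118i, |z|^2 = 1.2612
Did not escape in 19 iterations → in set

Answer: yes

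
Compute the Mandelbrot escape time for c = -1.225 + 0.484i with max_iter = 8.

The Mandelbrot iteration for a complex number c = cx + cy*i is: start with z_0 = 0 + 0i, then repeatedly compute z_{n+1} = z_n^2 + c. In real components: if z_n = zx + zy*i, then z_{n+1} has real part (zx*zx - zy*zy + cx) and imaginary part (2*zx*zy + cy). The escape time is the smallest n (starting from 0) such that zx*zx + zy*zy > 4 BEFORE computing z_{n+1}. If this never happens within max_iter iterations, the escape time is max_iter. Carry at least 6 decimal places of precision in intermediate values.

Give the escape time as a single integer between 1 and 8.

Answer: 5

Derivation:
z_0 = 0 + 0i, c = -1.2250 + 0.4840i
Iter 1: z = -1.2250 + 0.4840i, |z|^2 = 1.7349
Iter 2: z = 0.0414 + -0.7018i, |z|^2 = 0.4942
Iter 3: z = -1.7158 + 0.4259i, |z|^2 = 3.1254
Iter 4: z = 1.5376 + -0.9776i, |z|^2 = 3.3200
Iter 5: z = 0.1834 + -2.5224i, |z|^2 = 6.3963
Escaped at iteration 5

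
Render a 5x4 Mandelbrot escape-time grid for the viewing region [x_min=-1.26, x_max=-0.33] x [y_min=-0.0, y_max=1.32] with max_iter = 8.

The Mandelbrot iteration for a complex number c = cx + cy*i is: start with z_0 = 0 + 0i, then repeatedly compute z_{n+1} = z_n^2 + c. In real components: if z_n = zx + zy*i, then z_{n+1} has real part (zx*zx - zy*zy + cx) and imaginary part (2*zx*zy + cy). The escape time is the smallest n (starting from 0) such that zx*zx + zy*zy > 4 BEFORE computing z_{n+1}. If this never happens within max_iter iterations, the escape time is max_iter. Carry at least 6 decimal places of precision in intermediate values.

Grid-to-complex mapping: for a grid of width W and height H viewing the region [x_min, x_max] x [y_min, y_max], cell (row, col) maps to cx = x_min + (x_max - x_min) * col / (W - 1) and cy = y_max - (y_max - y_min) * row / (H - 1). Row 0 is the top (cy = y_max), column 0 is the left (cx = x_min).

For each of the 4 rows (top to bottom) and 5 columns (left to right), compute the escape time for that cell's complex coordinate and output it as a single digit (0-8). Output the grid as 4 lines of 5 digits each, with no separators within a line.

Answer: 22232
33446
75788
88888

Derivation:
(row=0, col=0): c = -1.2600 + 1.3200i → escape time 2
(row=0, col=1): c = -1.0275 + 1.3200i → escape time 2
(row=0, col=2): c = -0.7950 + 1.3200i → escape time 2
(row=0, col=3): c = -0.5625 + 1.3200i → escape time 3
(row=0, col=4): c = -0.3300 + 1.3200i → escape time 2
(row=1, col=0): c = -1.2600 + 0.8800i → escape time 3
(row=1, col=1): c = -1.0275 + 0.8800i → escape time 3
(row=1, col=2): c = -0.7950 + 0.8800i → escape time 4
(row=1, col=3): c = -0.5625 + 0.8800i → escape time 4
(row=1, col=4): c = -0.3300 + 0.8800i → escape time 6
(row=2, col=0): c = -1.2600 + 0.4400i → escape time 7
(row=2, col=1): c = -1.0275 + 0.4400i → escape time 5
(row=2, col=2): c = -0.7950 + 0.4400i → escape time 7
(row=2, col=3): c = -0.5625 + 0.4400i → escape time 8
(row=2, col=4): c = -0.3300 + 0.4400i → escape time 8
(row=3, col=0): c = -1.2600 + 0.0000i → escape time 8
(row=3, col=1): c = -1.0275 + 0.0000i → escape time 8
(row=3, col=2): c = -0.7950 + 0.0000i → escape time 8
(row=3, col=3): c = -0.5625 + 0.0000i → escape time 8
(row=3, col=4): c = -0.3300 + 0.0000i → escape time 8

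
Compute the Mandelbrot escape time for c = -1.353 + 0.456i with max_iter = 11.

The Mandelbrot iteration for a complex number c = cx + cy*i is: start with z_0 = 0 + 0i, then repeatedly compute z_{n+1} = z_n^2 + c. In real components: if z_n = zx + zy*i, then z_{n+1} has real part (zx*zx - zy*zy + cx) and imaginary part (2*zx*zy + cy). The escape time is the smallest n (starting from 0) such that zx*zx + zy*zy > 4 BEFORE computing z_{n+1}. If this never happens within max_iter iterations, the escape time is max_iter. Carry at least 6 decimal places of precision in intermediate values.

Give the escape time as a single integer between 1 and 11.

z_0 = 0 + 0i, c = -1.3530 + 0.4560i
Iter 1: z = -1.3530 + 0.4560i, |z|^2 = 2.0385
Iter 2: z = 0.2697 + -0.7779i, |z|^2 = 0.6779
Iter 3: z = -1.8855 + 0.0364i, |z|^2 = 3.5563
Iter 4: z = 2.2006 + 0.3187i, |z|^2 = 4.9443
Escaped at iteration 4

Answer: 4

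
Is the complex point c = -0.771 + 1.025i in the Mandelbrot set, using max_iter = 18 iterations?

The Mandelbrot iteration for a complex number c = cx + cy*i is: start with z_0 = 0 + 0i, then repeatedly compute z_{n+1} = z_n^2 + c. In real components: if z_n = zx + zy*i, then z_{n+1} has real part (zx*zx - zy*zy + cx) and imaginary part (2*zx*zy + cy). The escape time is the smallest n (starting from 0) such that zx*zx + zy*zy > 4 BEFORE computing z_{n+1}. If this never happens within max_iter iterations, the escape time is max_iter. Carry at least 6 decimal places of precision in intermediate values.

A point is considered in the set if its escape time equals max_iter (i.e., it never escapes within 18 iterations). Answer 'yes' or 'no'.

z_0 = 0 + 0i, c = -0.7710 + 1.0250i
Iter 1: z = -0.7710 + 1.0250i, |z|^2 = 1.6451
Iter 2: z = -1.2272 + -0.5555i, |z|^2 = 1.8146
Iter 3: z = 0.4263 + 2.3885i, |z|^2 = 5.8868
Escaped at iteration 3

Answer: no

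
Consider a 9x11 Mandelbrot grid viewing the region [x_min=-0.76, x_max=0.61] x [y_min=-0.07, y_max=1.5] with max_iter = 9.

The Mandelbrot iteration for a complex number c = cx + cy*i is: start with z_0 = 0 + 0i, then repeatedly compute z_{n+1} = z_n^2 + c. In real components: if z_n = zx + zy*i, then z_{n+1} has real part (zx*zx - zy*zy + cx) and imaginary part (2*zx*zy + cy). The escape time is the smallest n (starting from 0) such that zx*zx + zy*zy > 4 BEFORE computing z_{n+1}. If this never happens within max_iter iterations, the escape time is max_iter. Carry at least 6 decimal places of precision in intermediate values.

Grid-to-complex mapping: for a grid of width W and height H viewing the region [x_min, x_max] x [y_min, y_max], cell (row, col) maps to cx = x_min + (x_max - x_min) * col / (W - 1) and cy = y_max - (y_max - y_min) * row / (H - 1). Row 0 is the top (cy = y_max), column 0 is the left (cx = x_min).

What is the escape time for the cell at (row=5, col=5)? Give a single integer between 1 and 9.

z_0 = 0 + 0i, c = 0.0963 + 0.7150i
Iter 1: z = 0.0963 + 0.7150i, |z|^2 = 0.5205
Iter 2: z = -0.4057 + 0.8526i, |z|^2 = 0.8916
Iter 3: z = -0.4661 + 0.0232i, |z|^2 = 0.2178
Iter 4: z = 0.3130 + 0.6934i, |z|^2 = 0.5788
Iter 5: z = -0.2866 + 1.1491i, |z|^2 = 1.4025
Iter 6: z = -1.1420 + 0.0563i, |z|^2 = 1.3073
Iter 7: z = 1.3972 + 0.5863i, |z|^2 = 2.2960
Iter 8: z = 1.7047 + 2.3535i, |z|^2 = 8.4448
Escaped at iteration 8

Answer: 8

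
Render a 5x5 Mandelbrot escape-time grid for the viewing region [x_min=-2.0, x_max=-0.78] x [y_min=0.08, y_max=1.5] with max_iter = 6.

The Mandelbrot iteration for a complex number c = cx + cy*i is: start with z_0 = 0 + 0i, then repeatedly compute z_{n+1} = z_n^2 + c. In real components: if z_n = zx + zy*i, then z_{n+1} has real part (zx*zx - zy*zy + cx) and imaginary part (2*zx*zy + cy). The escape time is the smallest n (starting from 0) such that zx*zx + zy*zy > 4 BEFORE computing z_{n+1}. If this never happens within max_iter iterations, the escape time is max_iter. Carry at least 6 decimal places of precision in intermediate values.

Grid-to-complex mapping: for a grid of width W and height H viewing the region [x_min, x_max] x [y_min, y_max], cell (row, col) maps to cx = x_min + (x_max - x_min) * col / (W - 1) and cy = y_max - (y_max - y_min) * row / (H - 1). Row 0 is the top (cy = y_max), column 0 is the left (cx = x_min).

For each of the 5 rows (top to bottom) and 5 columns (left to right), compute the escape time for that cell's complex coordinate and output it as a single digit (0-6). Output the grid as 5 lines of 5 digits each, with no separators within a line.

Answer: 11122
11233
13334
13466
16666

Derivation:
(row=0, col=0): c = -2.0000 + 1.5000i → escape time 1
(row=0, col=1): c = -1.6950 + 1.5000i → escape time 1
(row=0, col=2): c = -1.3900 + 1.5000i → escape time 1
(row=0, col=3): c = -1.0850 + 1.5000i → escape time 2
(row=0, col=4): c = -0.7800 + 1.5000i → escape time 2
(row=1, col=0): c = -2.0000 + 1.1450i → escape time 1
(row=1, col=1): c = -1.6950 + 1.1450i → escape time 1
(row=1, col=2): c = -1.3900 + 1.1450i → escape time 2
(row=1, col=3): c = -1.0850 + 1.1450i → escape time 3
(row=1, col=4): c = -0.7800 + 1.1450i → escape time 3
(row=2, col=0): c = -2.0000 + 0.7900i → escape time 1
(row=2, col=1): c = -1.6950 + 0.7900i → escape time 3
(row=2, col=2): c = -1.3900 + 0.7900i → escape time 3
(row=2, col=3): c = -1.0850 + 0.7900i → escape time 3
(row=2, col=4): c = -0.7800 + 0.7900i → escape time 4
(row=3, col=0): c = -2.0000 + 0.4350i → escape time 1
(row=3, col=1): c = -1.6950 + 0.4350i → escape time 3
(row=3, col=2): c = -1.3900 + 0.4350i → escape time 4
(row=3, col=3): c = -1.0850 + 0.4350i → escape time 6
(row=3, col=4): c = -0.7800 + 0.4350i → escape time 6
(row=4, col=0): c = -2.0000 + 0.0800i → escape time 1
(row=4, col=1): c = -1.6950 + 0.0800i → escape time 6
(row=4, col=2): c = -1.3900 + 0.0800i → escape time 6
(row=4, col=3): c = -1.0850 + 0.0800i → escape time 6
(row=4, col=4): c = -0.7800 + 0.0800i → escape time 6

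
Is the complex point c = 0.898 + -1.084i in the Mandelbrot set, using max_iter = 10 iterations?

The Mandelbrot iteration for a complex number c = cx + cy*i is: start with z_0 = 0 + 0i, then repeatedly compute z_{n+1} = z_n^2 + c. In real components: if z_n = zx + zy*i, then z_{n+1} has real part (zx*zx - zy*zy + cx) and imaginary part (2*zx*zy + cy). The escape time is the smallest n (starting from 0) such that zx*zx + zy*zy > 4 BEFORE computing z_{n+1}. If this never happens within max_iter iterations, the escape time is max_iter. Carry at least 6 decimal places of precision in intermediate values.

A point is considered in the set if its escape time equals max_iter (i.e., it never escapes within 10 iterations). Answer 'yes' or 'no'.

z_0 = 0 + 0i, c = 0.8980 + -1.0840i
Iter 1: z = 0.8980 + -1.0840i, |z|^2 = 1.9815
Iter 2: z = 0.5293 + -3.0309i, |z|^2 = 9.4663
Escaped at iteration 2

Answer: no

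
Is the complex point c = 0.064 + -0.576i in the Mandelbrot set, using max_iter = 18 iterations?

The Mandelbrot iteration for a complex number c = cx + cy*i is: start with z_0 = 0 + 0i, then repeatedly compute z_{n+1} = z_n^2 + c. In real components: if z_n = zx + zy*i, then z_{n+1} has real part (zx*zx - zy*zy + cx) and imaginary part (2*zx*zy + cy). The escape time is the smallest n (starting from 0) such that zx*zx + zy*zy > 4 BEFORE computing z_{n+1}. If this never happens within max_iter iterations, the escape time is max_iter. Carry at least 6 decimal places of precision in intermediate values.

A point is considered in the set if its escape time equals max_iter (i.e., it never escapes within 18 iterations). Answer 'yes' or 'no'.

Answer: yes

Derivation:
z_0 = 0 + 0i, c = 0.0640 + -0.5760i
Iter 1: z = 0.0640 + -0.5760i, |z|^2 = 0.3359
Iter 2: z = -0.2637 + -0.6497i, |z|^2 = 0.4917
Iter 3: z = -0.2886 + -0.2334i, |z|^2 = 0.1378
Iter 4: z = 0.0928 + -0.4413i, |z|^2 = 0.2034
Iter 5: z = -0.1221 + -0.6579i, |z|^2 = 0.4478
Iter 6: z = -0.3540 + -0.4153i, |z|^2 = 0.2978
Iter 7: z = 0.0168 + -0.2820i, |z|^2 = 0.0798
Iter 8: z = -0.0152 + -0.5855i, |z|^2 = 0.3430
Iter 9: z = -0.2786 + -0.5582i, |z|^2 = 0.3891
Iter 10: z = -0.1699 + -0.2650i, |z|^2 = 0.0991
Iter 11: z = 0.0226 + -0.4859i, |z|^2 = 0.2366
Iter 12: z = -0.1716 + -0.5980i, |z|^2 = 0.3871
Iter 13: z = -0.2642 + -0.3708i, |z|^2 = 0.2072
Iter 14: z = -0.0037 + -0.3801i, |z|^2 = 0.1445
Iter 15: z = -0.0805 + -0.5732i, |z|^2 = 0.3350
Iter 16: z = -0.2581 + -0.4837i, |z|^2 = 0.3006
Iter 17: z = -0.1034 + -0.3263i, |z|^2 = 0.1172
Did not escape in 18 iterations → in set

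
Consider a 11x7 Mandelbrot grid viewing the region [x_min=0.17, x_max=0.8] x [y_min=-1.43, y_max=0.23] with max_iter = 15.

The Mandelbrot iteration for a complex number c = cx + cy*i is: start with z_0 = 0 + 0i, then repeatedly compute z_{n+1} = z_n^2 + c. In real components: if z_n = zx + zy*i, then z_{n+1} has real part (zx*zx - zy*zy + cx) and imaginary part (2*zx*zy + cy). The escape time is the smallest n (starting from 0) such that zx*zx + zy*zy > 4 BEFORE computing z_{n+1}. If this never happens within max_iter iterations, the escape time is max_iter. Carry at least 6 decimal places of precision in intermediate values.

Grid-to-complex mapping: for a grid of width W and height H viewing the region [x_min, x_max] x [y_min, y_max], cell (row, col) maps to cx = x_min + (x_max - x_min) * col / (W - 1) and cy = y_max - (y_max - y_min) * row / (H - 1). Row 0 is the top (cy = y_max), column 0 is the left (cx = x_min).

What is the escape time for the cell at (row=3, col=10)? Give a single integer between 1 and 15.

z_0 = 0 + 0i, c = 0.8000 + -0.6000i
Iter 1: z = 0.8000 + -0.6000i, |z|^2 = 1.0000
Iter 2: z = 1.0800 + -1.5600i, |z|^2 = 3.6000
Iter 3: z = -0.4672 + -3.9696i, |z|^2 = 15.9760
Escaped at iteration 3

Answer: 3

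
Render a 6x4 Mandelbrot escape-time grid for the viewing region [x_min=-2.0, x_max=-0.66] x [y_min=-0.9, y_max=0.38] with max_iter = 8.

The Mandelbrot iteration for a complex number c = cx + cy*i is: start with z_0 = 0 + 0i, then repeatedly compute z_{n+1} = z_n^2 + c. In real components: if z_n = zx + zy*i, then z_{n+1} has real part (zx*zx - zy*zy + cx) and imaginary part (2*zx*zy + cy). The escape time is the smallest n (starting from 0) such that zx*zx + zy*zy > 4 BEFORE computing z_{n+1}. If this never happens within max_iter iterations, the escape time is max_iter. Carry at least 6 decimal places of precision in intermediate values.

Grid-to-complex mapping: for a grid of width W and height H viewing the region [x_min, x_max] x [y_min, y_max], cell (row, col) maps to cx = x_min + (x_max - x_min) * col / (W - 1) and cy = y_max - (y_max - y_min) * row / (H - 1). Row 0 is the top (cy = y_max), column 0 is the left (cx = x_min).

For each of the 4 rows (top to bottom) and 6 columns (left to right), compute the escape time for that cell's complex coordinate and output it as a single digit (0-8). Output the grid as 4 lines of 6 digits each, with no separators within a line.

(row=0, col=0): c = -2.0000 + 0.3800i → escape time 1
(row=0, col=1): c = -1.7320 + 0.3800i → escape time 3
(row=0, col=2): c = -1.4640 + 0.3800i → escape time 4
(row=0, col=3): c = -1.1960 + 0.3800i → escape time 8
(row=0, col=4): c = -0.9280 + 0.3800i → escape time 7
(row=0, col=5): c = -0.6600 + 0.3800i → escape time 8
(row=1, col=0): c = -2.0000 + -0.0467i → escape time 1
(row=1, col=1): c = -1.7320 + -0.0467i → escape time 7
(row=1, col=2): c = -1.4640 + -0.0467i → escape time 8
(row=1, col=3): c = -1.1960 + -0.0467i → escape time 8
(row=1, col=4): c = -0.9280 + -0.0467i → escape time 8
(row=1, col=5): c = -0.6600 + -0.0467i → escape time 8
(row=2, col=0): c = -2.0000 + -0.4733i → escape time 1
(row=2, col=1): c = -1.7320 + -0.4733i → escape time 3
(row=2, col=2): c = -1.4640 + -0.4733i → escape time 3
(row=2, col=3): c = -1.1960 + -0.4733i → escape time 5
(row=2, col=4): c = -0.9280 + -0.4733i → escape time 5
(row=2, col=5): c = -0.6600 + -0.4733i → escape time 8
(row=3, col=0): c = -2.0000 + -0.9000i → escape time 1
(row=3, col=1): c = -1.7320 + -0.9000i → escape time 2
(row=3, col=2): c = -1.4640 + -0.9000i → escape time 3
(row=3, col=3): c = -1.1960 + -0.9000i → escape time 3
(row=3, col=4): c = -0.9280 + -0.9000i → escape time 3
(row=3, col=5): c = -0.6600 + -0.9000i → escape time 4

Answer: 134878
178888
133558
123334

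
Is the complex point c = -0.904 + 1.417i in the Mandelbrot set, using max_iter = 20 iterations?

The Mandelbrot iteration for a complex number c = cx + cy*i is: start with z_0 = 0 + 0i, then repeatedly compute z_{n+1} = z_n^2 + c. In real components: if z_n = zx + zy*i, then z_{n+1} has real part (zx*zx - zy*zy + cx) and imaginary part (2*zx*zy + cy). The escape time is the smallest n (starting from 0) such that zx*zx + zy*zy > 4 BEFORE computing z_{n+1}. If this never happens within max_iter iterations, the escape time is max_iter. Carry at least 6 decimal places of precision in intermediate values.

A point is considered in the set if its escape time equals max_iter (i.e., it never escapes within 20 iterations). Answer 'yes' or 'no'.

z_0 = 0 + 0i, c = -0.9040 + 1.4170i
Iter 1: z = -0.9040 + 1.4170i, |z|^2 = 2.8251
Iter 2: z = -2.0947 + -1.1449i, |z|^2 = 5.6985
Escaped at iteration 2

Answer: no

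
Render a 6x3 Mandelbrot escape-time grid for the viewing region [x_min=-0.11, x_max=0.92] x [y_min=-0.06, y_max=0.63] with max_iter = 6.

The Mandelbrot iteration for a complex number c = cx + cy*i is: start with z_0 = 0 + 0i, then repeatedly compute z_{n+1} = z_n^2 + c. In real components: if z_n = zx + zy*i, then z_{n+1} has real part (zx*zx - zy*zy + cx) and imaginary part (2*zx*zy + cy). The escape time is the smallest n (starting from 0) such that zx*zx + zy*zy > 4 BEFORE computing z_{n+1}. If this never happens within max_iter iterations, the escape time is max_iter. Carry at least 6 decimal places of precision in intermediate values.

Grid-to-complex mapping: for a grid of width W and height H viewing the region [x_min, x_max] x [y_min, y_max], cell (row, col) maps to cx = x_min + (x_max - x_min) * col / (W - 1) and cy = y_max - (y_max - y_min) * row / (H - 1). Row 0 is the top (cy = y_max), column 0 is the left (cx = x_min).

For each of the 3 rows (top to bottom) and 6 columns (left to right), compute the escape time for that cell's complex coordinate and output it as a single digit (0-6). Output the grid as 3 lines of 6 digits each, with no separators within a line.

Answer: 666432
666533
666533

Derivation:
(row=0, col=0): c = -0.1100 + 0.6300i → escape time 6
(row=0, col=1): c = 0.0960 + 0.6300i → escape time 6
(row=0, col=2): c = 0.3020 + 0.6300i → escape time 6
(row=0, col=3): c = 0.5080 + 0.6300i → escape time 4
(row=0, col=4): c = 0.7140 + 0.6300i → escape time 3
(row=0, col=5): c = 0.9200 + 0.6300i → escape time 2
(row=1, col=0): c = -0.1100 + 0.2850i → escape time 6
(row=1, col=1): c = 0.0960 + 0.2850i → escape time 6
(row=1, col=2): c = 0.3020 + 0.2850i → escape time 6
(row=1, col=3): c = 0.5080 + 0.2850i → escape time 5
(row=1, col=4): c = 0.7140 + 0.2850i → escape time 3
(row=1, col=5): c = 0.9200 + 0.2850i → escape time 3
(row=2, col=0): c = -0.1100 + -0.0600i → escape time 6
(row=2, col=1): c = 0.0960 + -0.0600i → escape time 6
(row=2, col=2): c = 0.3020 + -0.0600i → escape time 6
(row=2, col=3): c = 0.5080 + -0.0600i → escape time 5
(row=2, col=4): c = 0.7140 + -0.0600i → escape time 3
(row=2, col=5): c = 0.9200 + -0.0600i → escape time 3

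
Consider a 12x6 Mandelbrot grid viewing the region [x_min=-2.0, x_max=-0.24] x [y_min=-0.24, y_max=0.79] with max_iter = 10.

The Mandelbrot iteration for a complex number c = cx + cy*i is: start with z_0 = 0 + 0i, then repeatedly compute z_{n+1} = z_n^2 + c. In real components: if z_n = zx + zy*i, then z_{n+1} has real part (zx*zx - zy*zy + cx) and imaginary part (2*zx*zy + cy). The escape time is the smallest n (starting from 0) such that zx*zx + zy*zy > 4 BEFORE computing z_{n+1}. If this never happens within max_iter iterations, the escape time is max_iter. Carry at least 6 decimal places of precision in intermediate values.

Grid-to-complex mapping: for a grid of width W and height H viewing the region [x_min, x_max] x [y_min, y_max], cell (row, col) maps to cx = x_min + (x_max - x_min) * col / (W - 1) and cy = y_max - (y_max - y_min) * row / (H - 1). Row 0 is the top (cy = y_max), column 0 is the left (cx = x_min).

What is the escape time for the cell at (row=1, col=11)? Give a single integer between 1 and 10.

z_0 = 0 + 0i, c = -0.2400 + 0.5840i
Iter 1: z = -0.2400 + 0.5840i, |z|^2 = 0.3987
Iter 2: z = -0.5235 + 0.3037i, |z|^2 = 0.3662
Iter 3: z = -0.0582 + 0.2661i, |z|^2 = 0.0742
Iter 4: z = -0.3074 + 0.5530i, |z|^2 = 0.4003
Iter 5: z = -0.4513 + 0.2440i, |z|^2 = 0.2632
Iter 6: z = -0.0958 + 0.3638i, |z|^2 = 0.1415
Iter 7: z = -0.3631 + 0.5143i, |z|^2 = 0.3964
Iter 8: z = -0.3726 + 0.2105i, |z|^2 = 0.1832
Iter 9: z = -0.1455 + 0.4271i, |z|^2 = 0.2036

Answer: 10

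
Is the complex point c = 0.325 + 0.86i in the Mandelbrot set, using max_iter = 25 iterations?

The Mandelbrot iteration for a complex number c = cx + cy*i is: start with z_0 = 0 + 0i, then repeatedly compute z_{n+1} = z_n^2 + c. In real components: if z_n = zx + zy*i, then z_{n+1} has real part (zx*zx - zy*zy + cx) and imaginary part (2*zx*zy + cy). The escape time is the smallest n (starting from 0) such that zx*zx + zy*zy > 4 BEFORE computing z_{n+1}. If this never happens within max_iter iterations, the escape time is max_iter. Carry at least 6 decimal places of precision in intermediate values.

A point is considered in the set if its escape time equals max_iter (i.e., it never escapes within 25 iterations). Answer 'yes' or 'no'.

z_0 = 0 + 0i, c = 0.3250 + 0.8600i
Iter 1: z = 0.3250 + 0.8600i, |z|^2 = 0.8452
Iter 2: z = -0.3090 + 1.4190i, |z|^2 = 2.1090
Iter 3: z = -1.5931 + -0.0169i, |z|^2 = 2.5382
Iter 4: z = 2.8627 + 0.9138i, |z|^2 = 9.0298
Escaped at iteration 4

Answer: no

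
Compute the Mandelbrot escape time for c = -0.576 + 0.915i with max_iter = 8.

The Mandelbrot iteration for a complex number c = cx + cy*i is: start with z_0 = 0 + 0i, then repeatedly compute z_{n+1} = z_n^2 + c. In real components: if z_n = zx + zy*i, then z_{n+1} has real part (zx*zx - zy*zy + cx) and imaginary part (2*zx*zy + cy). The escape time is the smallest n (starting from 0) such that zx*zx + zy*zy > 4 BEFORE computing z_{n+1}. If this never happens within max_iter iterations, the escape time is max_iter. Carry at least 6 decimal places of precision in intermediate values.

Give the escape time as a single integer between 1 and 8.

z_0 = 0 + 0i, c = -0.5760 + 0.9150i
Iter 1: z = -0.5760 + 0.9150i, |z|^2 = 1.1690
Iter 2: z = -1.0814 + -0.1391i, |z|^2 = 1.1889
Iter 3: z = 0.5742 + 1.2158i, |z|^2 = 1.8079
Iter 4: z = -1.7245 + 2.3112i, |z|^2 = 8.3157
Escaped at iteration 4

Answer: 4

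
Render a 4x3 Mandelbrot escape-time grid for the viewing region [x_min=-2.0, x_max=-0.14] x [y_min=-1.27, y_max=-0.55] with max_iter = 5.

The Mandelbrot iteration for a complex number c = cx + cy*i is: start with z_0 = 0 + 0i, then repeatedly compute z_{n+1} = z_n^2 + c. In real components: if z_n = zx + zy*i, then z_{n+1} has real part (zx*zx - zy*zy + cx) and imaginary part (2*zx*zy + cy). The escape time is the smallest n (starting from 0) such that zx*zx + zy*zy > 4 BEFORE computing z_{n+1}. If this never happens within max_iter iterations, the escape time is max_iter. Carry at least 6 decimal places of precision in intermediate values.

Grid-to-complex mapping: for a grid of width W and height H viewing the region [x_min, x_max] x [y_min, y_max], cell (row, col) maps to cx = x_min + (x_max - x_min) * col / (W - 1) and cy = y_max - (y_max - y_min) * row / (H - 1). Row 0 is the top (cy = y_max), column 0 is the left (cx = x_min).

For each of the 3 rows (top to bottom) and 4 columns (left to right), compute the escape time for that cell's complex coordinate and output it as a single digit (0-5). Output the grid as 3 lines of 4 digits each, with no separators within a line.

(row=0, col=0): c = -2.0000 + -0.5500i → escape time 1
(row=0, col=1): c = -1.3800 + -0.5500i → escape time 3
(row=0, col=2): c = -0.7600 + -0.5500i → escape time 5
(row=0, col=3): c = -0.1400 + -0.5500i → escape time 5
(row=1, col=0): c = -2.0000 + -0.9100i → escape time 1
(row=1, col=1): c = -1.3800 + -0.9100i → escape time 3
(row=1, col=2): c = -0.7600 + -0.9100i → escape time 4
(row=1, col=3): c = -0.1400 + -0.9100i → escape time 5
(row=2, col=0): c = -2.0000 + -1.2700i → escape time 1
(row=2, col=1): c = -1.3800 + -1.2700i → escape time 2
(row=2, col=2): c = -0.7600 + -1.2700i → escape time 3
(row=2, col=3): c = -0.1400 + -1.2700i → escape time 3

Answer: 1355
1345
1233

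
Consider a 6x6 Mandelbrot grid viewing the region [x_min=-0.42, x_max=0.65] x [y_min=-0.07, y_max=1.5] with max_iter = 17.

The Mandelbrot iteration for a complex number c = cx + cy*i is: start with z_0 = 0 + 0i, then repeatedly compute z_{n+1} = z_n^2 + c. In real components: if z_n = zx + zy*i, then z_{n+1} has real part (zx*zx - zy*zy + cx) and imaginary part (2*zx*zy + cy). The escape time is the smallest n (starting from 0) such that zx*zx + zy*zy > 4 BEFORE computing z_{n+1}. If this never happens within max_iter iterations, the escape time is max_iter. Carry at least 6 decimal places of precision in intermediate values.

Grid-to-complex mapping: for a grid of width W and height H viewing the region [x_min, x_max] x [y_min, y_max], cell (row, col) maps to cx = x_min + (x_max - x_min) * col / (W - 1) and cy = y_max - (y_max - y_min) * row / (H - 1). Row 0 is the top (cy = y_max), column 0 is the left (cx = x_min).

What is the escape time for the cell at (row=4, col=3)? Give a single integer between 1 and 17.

z_0 = 0 + 0i, c = 0.2220 + 0.2440i
Iter 1: z = 0.2220 + 0.2440i, |z|^2 = 0.1088
Iter 2: z = 0.2117 + 0.3523i, |z|^2 = 0.1690
Iter 3: z = 0.1427 + 0.3932i, |z|^2 = 0.1750
Iter 4: z = 0.0877 + 0.3562i, |z|^2 = 0.1346
Iter 5: z = 0.1028 + 0.3065i, |z|^2 = 0.1045
Iter 6: z = 0.1386 + 0.3070i, |z|^2 = 0.1135
Iter 7: z = 0.1470 + 0.3291i, |z|^2 = 0.1299
Iter 8: z = 0.1353 + 0.3407i, |z|^2 = 0.1344
Iter 9: z = 0.1242 + 0.3362i, |z|^2 = 0.1284
Iter 10: z = 0.1244 + 0.3275i, |z|^2 = 0.1227
Iter 11: z = 0.1302 + 0.3255i, |z|^2 = 0.1229
Iter 12: z = 0.1330 + 0.3288i, |z|^2 = 0.1258
Iter 13: z = 0.1316 + 0.3315i, |z|^2 = 0.1272
Iter 14: z = 0.1295 + 0.3312i, |z|^2 = 0.1265
Iter 15: z = 0.1290 + 0.3298i, |z|^2 = 0.1254
Iter 16: z = 0.1299 + 0.3291i, |z|^2 = 0.1252

Answer: 17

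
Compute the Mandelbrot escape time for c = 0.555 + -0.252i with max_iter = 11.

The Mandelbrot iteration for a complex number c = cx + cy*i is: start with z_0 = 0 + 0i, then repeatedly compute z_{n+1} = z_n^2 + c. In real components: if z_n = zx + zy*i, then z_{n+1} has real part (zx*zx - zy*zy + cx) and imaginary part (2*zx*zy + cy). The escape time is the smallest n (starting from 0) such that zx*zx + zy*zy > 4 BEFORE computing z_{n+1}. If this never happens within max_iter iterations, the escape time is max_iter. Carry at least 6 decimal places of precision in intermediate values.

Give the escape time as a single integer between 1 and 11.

z_0 = 0 + 0i, c = 0.5550 + -0.2520i
Iter 1: z = 0.5550 + -0.2520i, |z|^2 = 0.3715
Iter 2: z = 0.7995 + -0.5317i, |z|^2 = 0.9220
Iter 3: z = 0.9115 + -1.1022i, |z|^2 = 2.0458
Iter 4: z = 0.1709 + -2.2614i, |z|^2 = 5.1432
Escaped at iteration 4

Answer: 4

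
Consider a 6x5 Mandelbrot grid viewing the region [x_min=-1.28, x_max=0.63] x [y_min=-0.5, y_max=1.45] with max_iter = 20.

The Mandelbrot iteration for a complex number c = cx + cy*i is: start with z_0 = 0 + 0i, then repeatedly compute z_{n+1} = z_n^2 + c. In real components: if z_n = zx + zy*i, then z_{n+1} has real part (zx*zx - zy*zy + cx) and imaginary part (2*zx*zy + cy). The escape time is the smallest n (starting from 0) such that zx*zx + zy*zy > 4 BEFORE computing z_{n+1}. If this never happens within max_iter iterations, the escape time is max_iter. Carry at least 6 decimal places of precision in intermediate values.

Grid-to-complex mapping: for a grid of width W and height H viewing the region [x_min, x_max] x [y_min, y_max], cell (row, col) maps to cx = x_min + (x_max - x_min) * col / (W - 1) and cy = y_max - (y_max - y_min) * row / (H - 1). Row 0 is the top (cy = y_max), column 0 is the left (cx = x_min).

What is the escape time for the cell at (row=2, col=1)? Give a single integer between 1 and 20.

z_0 = 0 + 0i, c = -0.8980 + 0.4750i
Iter 1: z = -0.8980 + 0.4750i, |z|^2 = 1.0320
Iter 2: z = -0.3172 + -0.3781i, |z|^2 = 0.2436
Iter 3: z = -0.9403 + 0.7149i, |z|^2 = 1.3953
Iter 4: z = -0.5248 + -0.8695i, |z|^2 = 1.0314
Iter 5: z = -1.3785 + 1.3876i, |z|^2 = 3.8258
Iter 6: z = -0.9233 + -3.3507i, |z|^2 = 12.0797
Escaped at iteration 6

Answer: 6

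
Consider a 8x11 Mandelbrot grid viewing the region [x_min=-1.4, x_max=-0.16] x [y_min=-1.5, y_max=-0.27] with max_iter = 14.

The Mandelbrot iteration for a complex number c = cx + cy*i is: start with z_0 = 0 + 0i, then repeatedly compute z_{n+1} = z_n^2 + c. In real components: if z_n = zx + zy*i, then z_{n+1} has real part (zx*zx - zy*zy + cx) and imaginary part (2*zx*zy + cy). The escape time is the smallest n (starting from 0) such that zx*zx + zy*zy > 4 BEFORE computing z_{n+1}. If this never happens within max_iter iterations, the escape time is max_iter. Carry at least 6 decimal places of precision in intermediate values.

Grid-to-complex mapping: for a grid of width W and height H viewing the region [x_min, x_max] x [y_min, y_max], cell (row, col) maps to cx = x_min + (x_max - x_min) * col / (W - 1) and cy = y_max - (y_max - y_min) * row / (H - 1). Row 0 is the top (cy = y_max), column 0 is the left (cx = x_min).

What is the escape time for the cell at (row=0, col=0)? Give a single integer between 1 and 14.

z_0 = 0 + 0i, c = -1.4000 + -0.2700i
Iter 1: z = -1.4000 + -0.2700i, |z|^2 = 2.0329
Iter 2: z = 0.4871 + 0.4860i, |z|^2 = 0.4735
Iter 3: z = -1.3989 + 0.2035i, |z|^2 = 1.9984
Iter 4: z = 0.5156 + -0.8393i, |z|^2 = 0.9702
Iter 5: z = -1.8385 + -1.1355i, |z|^2 = 4.6693
Escaped at iteration 5

Answer: 5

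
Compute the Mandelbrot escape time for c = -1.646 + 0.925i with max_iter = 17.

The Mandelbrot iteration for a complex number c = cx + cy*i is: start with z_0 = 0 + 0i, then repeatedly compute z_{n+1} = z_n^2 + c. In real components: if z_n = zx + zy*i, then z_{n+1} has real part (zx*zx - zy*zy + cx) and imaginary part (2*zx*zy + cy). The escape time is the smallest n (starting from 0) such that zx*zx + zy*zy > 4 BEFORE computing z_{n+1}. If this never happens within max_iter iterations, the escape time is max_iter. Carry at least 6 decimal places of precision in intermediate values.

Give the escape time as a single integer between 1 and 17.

Answer: 2

Derivation:
z_0 = 0 + 0i, c = -1.6460 + 0.9250i
Iter 1: z = -1.6460 + 0.9250i, |z|^2 = 3.5649
Iter 2: z = 0.2077 + -2.1201i, |z|^2 = 4.5380
Escaped at iteration 2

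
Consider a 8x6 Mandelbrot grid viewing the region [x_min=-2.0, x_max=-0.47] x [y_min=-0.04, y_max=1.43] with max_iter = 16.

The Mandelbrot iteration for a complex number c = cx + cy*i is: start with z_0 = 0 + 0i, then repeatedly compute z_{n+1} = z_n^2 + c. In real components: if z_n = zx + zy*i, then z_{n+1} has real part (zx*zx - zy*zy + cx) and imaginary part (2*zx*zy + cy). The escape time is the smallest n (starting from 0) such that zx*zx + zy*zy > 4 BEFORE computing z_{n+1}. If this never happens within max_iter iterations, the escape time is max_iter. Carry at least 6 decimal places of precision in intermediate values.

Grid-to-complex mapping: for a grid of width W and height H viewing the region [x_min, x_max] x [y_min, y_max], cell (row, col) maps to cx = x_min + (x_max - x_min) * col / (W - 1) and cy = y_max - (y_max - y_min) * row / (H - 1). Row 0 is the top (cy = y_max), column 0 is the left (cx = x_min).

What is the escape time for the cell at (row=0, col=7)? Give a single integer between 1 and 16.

Answer: 2

Derivation:
z_0 = 0 + 0i, c = -0.4700 + 1.4300i
Iter 1: z = -0.4700 + 1.4300i, |z|^2 = 2.2658
Iter 2: z = -2.2940 + 0.0858i, |z|^2 = 5.2698
Escaped at iteration 2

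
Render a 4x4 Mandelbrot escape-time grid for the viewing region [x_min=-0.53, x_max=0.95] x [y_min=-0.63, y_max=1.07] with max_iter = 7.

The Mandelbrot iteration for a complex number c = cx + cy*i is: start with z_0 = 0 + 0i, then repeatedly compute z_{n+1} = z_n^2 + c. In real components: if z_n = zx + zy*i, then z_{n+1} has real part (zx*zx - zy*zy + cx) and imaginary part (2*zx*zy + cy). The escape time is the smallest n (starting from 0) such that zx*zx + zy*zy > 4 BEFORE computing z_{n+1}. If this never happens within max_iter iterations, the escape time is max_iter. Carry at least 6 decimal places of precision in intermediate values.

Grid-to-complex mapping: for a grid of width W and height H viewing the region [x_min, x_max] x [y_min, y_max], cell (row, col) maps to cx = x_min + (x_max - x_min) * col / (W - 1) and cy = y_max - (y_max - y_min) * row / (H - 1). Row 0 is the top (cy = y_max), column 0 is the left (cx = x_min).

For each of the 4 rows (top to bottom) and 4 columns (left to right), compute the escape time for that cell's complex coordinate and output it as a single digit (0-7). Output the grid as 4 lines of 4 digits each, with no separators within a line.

(row=0, col=0): c = -0.5300 + 1.0700i → escape time 4
(row=0, col=1): c = -0.0367 + 1.0700i → escape time 5
(row=0, col=2): c = 0.4567 + 1.0700i → escape time 2
(row=0, col=3): c = 0.9500 + 1.0700i → escape time 2
(row=1, col=0): c = -0.5300 + 0.5033i → escape time 7
(row=1, col=1): c = -0.0367 + 0.5033i → escape time 7
(row=1, col=2): c = 0.4567 + 0.5033i → escape time 5
(row=1, col=3): c = 0.9500 + 0.5033i → escape time 2
(row=2, col=0): c = -0.5300 + -0.0633i → escape time 7
(row=2, col=1): c = -0.0367 + -0.0633i → escape time 7
(row=2, col=2): c = 0.4567 + -0.0633i → escape time 6
(row=2, col=3): c = 0.9500 + -0.0633i → escape time 3
(row=3, col=0): c = -0.5300 + -0.6300i → escape time 7
(row=3, col=1): c = -0.0367 + -0.6300i → escape time 7
(row=3, col=2): c = 0.4567 + -0.6300i → escape time 5
(row=3, col=3): c = 0.9500 + -0.6300i → escape time 2

Answer: 4522
7752
7763
7752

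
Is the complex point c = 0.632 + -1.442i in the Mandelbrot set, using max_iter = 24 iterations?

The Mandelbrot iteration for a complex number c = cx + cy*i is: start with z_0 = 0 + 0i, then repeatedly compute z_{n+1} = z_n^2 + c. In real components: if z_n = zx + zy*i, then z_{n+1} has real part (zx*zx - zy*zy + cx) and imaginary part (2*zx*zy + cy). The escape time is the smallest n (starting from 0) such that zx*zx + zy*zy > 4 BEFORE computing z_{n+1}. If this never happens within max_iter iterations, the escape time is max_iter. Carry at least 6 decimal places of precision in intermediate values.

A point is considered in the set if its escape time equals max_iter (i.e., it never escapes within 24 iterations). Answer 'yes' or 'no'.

z_0 = 0 + 0i, c = 0.6320 + -1.4420i
Iter 1: z = 0.6320 + -1.4420i, |z|^2 = 2.4788
Iter 2: z = -1.0479 + -3.2647i, |z|^2 = 11.7564
Escaped at iteration 2

Answer: no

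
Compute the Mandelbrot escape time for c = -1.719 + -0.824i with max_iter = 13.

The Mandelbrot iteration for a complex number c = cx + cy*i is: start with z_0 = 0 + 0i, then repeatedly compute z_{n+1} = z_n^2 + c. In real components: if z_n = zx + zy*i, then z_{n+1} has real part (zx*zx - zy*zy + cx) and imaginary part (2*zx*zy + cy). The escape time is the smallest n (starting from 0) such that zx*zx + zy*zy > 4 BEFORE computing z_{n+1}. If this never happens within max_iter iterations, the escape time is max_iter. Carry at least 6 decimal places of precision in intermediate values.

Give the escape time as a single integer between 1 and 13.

z_0 = 0 + 0i, c = -1.7190 + -0.8240i
Iter 1: z = -1.7190 + -0.8240i, |z|^2 = 3.6339
Iter 2: z = 0.5570 + 2.0089i, |z|^2 = 4.3460
Escaped at iteration 2

Answer: 2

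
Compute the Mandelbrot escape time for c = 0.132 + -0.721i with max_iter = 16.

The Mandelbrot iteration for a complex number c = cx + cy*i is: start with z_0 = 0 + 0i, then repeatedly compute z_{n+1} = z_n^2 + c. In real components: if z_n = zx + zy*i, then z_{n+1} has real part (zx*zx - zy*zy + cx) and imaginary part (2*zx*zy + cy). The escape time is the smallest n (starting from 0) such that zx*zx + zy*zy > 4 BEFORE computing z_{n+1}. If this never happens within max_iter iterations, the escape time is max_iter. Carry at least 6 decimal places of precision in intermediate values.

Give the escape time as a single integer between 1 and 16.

z_0 = 0 + 0i, c = 0.1320 + -0.7210i
Iter 1: z = 0.1320 + -0.7210i, |z|^2 = 0.5373
Iter 2: z = -0.3704 + -0.9113i, |z|^2 = 0.9678
Iter 3: z = -0.5613 + -0.0458i, |z|^2 = 0.3172
Iter 4: z = 0.4450 + -0.6695i, |z|^2 = 0.6463
Iter 5: z = -0.1182 + -1.3169i, |z|^2 = 1.7482
Iter 6: z = -1.5882 + -0.4096i, |z|^2 = 2.6901
Iter 7: z = 2.4866 + 0.5799i, |z|^2 = 6.5196
Escaped at iteration 7

Answer: 7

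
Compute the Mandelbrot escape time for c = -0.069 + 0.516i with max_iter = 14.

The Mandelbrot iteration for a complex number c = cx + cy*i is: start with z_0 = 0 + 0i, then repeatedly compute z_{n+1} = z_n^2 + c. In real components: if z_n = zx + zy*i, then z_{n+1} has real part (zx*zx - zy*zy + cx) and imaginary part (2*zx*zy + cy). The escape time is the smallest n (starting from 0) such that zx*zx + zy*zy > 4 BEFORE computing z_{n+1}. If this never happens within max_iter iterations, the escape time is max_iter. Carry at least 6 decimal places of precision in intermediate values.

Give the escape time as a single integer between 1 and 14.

Answer: 14

Derivation:
z_0 = 0 + 0i, c = -0.0690 + 0.5160i
Iter 1: z = -0.0690 + 0.5160i, |z|^2 = 0.2710
Iter 2: z = -0.3305 + 0.4448i, |z|^2 = 0.3071
Iter 3: z = -0.1576 + 0.2220i, |z|^2 = 0.0741
Iter 4: z = -0.0934 + 0.4460i, |z|^2 = 0.2077
Iter 5: z = -0.2592 + 0.4326i, |z|^2 = 0.2544
Iter 6: z = -0.1890 + 0.2917i, |z|^2 = 0.1208
Iter 7: z = -0.1184 + 0.4057i, |z|^2 = 0.1786
Iter 8: z = -0.2196 + 0.4199i, |z|^2 = 0.2246
Iter 9: z = -0.1971 + 0.3316i, |z|^2 = 0.1488
Iter 10: z = -0.1401 + 0.3853i, |z|^2 = 0.1681
Iter 11: z = -0.1978 + 0.4081i, |z|^2 = 0.2057
Iter 12: z = -0.1964 + 0.3545i, |z|^2 = 0.1643
Iter 13: z = -0.1561 + 0.3767i, |z|^2 = 0.1663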